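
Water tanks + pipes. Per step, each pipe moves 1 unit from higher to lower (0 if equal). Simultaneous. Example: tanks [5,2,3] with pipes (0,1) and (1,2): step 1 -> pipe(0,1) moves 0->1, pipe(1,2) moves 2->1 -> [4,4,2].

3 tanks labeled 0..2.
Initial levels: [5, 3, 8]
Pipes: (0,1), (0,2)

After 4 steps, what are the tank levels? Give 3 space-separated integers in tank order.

Step 1: flows [0->1,2->0] -> levels [5 4 7]
Step 2: flows [0->1,2->0] -> levels [5 5 6]
Step 3: flows [0=1,2->0] -> levels [6 5 5]
Step 4: flows [0->1,0->2] -> levels [4 6 6]

Answer: 4 6 6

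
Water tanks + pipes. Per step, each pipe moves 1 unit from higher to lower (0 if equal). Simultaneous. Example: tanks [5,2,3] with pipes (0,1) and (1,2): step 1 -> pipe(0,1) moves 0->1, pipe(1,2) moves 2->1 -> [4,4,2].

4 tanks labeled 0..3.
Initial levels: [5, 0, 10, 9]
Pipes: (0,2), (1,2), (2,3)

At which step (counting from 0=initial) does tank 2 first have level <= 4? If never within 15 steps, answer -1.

Step 1: flows [2->0,2->1,2->3] -> levels [6 1 7 10]
Step 2: flows [2->0,2->1,3->2] -> levels [7 2 6 9]
Step 3: flows [0->2,2->1,3->2] -> levels [6 3 7 8]
Step 4: flows [2->0,2->1,3->2] -> levels [7 4 6 7]
Step 5: flows [0->2,2->1,3->2] -> levels [6 5 7 6]
Step 6: flows [2->0,2->1,2->3] -> levels [7 6 4 7]
Tank 2 first reaches <=4 at step 6

Answer: 6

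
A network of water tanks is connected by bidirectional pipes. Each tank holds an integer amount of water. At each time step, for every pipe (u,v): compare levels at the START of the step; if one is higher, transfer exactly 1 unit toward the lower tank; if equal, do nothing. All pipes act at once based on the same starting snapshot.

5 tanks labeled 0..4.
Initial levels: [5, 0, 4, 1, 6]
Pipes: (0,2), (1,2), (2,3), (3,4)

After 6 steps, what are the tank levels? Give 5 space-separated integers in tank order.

Answer: 4 4 1 4 3

Derivation:
Step 1: flows [0->2,2->1,2->3,4->3] -> levels [4 1 3 3 5]
Step 2: flows [0->2,2->1,2=3,4->3] -> levels [3 2 3 4 4]
Step 3: flows [0=2,2->1,3->2,3=4] -> levels [3 3 3 3 4]
Step 4: flows [0=2,1=2,2=3,4->3] -> levels [3 3 3 4 3]
Step 5: flows [0=2,1=2,3->2,3->4] -> levels [3 3 4 2 4]
Step 6: flows [2->0,2->1,2->3,4->3] -> levels [4 4 1 4 3]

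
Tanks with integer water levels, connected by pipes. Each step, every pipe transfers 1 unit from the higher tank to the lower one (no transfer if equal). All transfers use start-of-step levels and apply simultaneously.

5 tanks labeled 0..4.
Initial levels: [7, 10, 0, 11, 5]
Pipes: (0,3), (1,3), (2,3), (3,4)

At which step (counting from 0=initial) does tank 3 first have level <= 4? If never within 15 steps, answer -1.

Step 1: flows [3->0,3->1,3->2,3->4] -> levels [8 11 1 7 6]
Step 2: flows [0->3,1->3,3->2,3->4] -> levels [7 10 2 7 7]
Step 3: flows [0=3,1->3,3->2,3=4] -> levels [7 9 3 7 7]
Step 4: flows [0=3,1->3,3->2,3=4] -> levels [7 8 4 7 7]
Step 5: flows [0=3,1->3,3->2,3=4] -> levels [7 7 5 7 7]
Step 6: flows [0=3,1=3,3->2,3=4] -> levels [7 7 6 6 7]
Step 7: flows [0->3,1->3,2=3,4->3] -> levels [6 6 6 9 6]
Step 8: flows [3->0,3->1,3->2,3->4] -> levels [7 7 7 5 7]
Step 9: flows [0->3,1->3,2->3,4->3] -> levels [6 6 6 9 6]
  -> period-2 cycle (repeats step 7); tank 3 never drops to <=4
Tank 3 never reaches <=4 within 15 steps

Answer: -1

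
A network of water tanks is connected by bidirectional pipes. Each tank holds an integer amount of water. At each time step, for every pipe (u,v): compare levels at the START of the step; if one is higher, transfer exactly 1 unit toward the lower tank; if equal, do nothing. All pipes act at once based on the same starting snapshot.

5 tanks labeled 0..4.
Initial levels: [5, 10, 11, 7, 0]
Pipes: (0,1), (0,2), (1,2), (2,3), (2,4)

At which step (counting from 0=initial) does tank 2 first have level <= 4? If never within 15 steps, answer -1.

Answer: 5

Derivation:
Step 1: flows [1->0,2->0,2->1,2->3,2->4] -> levels [7 10 7 8 1]
Step 2: flows [1->0,0=2,1->2,3->2,2->4] -> levels [8 8 8 7 2]
Step 3: flows [0=1,0=2,1=2,2->3,2->4] -> levels [8 8 6 8 3]
Step 4: flows [0=1,0->2,1->2,3->2,2->4] -> levels [7 7 8 7 4]
Step 5: flows [0=1,2->0,2->1,2->3,2->4] -> levels [8 8 4 8 5]
Tank 2 first reaches <=4 at step 5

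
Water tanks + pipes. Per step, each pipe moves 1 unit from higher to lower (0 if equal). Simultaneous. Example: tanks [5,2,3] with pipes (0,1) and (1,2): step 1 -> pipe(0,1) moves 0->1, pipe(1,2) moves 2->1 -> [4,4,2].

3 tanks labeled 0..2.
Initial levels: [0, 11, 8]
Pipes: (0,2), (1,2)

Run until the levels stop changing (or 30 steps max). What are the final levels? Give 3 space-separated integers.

Step 1: flows [2->0,1->2] -> levels [1 10 8]
Step 2: flows [2->0,1->2] -> levels [2 9 8]
Step 3: flows [2->0,1->2] -> levels [3 8 8]
Step 4: flows [2->0,1=2] -> levels [4 8 7]
Step 5: flows [2->0,1->2] -> levels [5 7 7]
Step 6: flows [2->0,1=2] -> levels [6 7 6]
Step 7: flows [0=2,1->2] -> levels [6 6 7]
Step 8: flows [2->0,2->1] -> levels [7 7 5]
Step 9: flows [0->2,1->2] -> levels [6 6 7]
  -> period-2 cycle: step 9 state = step 7 state; never stabilizes
  -> state at step 30: (30-7) mod 2 = 1, same as step 8 -> [7 7 5]

Answer: 7 7 5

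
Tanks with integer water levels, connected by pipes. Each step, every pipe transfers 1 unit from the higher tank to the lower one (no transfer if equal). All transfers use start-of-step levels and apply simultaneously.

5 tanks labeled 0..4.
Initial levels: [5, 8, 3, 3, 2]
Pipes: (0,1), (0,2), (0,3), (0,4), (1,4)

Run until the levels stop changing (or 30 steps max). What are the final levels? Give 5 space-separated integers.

Step 1: flows [1->0,0->2,0->3,0->4,1->4] -> levels [3 6 4 4 4]
Step 2: flows [1->0,2->0,3->0,4->0,1->4] -> levels [7 4 3 3 4]
Step 3: flows [0->1,0->2,0->3,0->4,1=4] -> levels [3 5 4 4 5]
Step 4: flows [1->0,2->0,3->0,4->0,1=4] -> levels [7 4 3 3 4]
  -> period-2 cycle: step 4 state = step 2 state; never stabilizes
  -> state at step 30: (30-2) mod 2 = 0, same as step 2 -> [7 4 3 3 4]

Answer: 7 4 3 3 4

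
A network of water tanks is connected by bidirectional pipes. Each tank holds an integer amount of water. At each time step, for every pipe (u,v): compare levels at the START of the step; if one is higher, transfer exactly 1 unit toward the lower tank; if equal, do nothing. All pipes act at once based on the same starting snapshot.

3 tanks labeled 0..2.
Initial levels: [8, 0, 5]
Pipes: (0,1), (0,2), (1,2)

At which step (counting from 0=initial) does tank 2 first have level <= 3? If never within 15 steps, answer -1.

Answer: 3

Derivation:
Step 1: flows [0->1,0->2,2->1] -> levels [6 2 5]
Step 2: flows [0->1,0->2,2->1] -> levels [4 4 5]
Step 3: flows [0=1,2->0,2->1] -> levels [5 5 3]
Tank 2 first reaches <=3 at step 3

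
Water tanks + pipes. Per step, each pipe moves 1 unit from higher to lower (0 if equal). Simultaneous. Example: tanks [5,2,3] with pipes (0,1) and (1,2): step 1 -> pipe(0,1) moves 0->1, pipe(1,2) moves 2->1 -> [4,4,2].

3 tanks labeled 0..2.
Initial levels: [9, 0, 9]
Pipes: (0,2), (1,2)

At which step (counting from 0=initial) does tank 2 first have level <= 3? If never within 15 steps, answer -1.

Answer: -1

Derivation:
Step 1: flows [0=2,2->1] -> levels [9 1 8]
Step 2: flows [0->2,2->1] -> levels [8 2 8]
Step 3: flows [0=2,2->1] -> levels [8 3 7]
Step 4: flows [0->2,2->1] -> levels [7 4 7]
Step 5: flows [0=2,2->1] -> levels [7 5 6]
Step 6: flows [0->2,2->1] -> levels [6 6 6]
Step 7: flows [0=2,1=2] -> levels [6 6 6]
  -> stable; tank 2 stays at 6 > 3
Tank 2 never reaches <=3 within 15 steps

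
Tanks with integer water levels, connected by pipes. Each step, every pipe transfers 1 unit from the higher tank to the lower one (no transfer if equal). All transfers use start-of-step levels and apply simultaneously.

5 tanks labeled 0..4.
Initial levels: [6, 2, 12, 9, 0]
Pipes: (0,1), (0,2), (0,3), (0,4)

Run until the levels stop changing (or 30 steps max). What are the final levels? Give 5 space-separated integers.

Answer: 4 6 7 6 6

Derivation:
Step 1: flows [0->1,2->0,3->0,0->4] -> levels [6 3 11 8 1]
Step 2: flows [0->1,2->0,3->0,0->4] -> levels [6 4 10 7 2]
Step 3: flows [0->1,2->0,3->0,0->4] -> levels [6 5 9 6 3]
Step 4: flows [0->1,2->0,0=3,0->4] -> levels [5 6 8 6 4]
Step 5: flows [1->0,2->0,3->0,0->4] -> levels [7 5 7 5 5]
Step 6: flows [0->1,0=2,0->3,0->4] -> levels [4 6 7 6 6]
Step 7: flows [1->0,2->0,3->0,4->0] -> levels [8 5 6 5 5]
Step 8: flows [0->1,0->2,0->3,0->4] -> levels [4 6 7 6 6]
  -> period-2 cycle: step 8 state = step 6 state; never stabilizes
  -> state at step 30: (30-6) mod 2 = 0, same as step 6 -> [4 6 7 6 6]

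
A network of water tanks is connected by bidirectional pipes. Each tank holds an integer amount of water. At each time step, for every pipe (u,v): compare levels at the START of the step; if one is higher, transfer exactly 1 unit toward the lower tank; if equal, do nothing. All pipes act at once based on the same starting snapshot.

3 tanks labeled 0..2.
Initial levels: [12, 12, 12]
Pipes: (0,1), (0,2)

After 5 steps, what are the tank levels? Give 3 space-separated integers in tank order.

Answer: 12 12 12

Derivation:
Step 1: flows [0=1,0=2] -> levels [12 12 12]
  -> stable; steps 2..5 unchanged -> [12 12 12]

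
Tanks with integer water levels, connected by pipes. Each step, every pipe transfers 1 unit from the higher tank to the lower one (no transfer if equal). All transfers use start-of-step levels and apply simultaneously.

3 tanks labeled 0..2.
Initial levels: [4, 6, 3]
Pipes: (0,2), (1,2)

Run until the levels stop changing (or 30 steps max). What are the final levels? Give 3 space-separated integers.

Step 1: flows [0->2,1->2] -> levels [3 5 5]
Step 2: flows [2->0,1=2] -> levels [4 5 4]
Step 3: flows [0=2,1->2] -> levels [4 4 5]
Step 4: flows [2->0,2->1] -> levels [5 5 3]
Step 5: flows [0->2,1->2] -> levels [4 4 5]
  -> period-2 cycle: step 5 state = step 3 state; never stabilizes
  -> state at step 30: (30-3) mod 2 = 1, same as step 4 -> [5 5 3]

Answer: 5 5 3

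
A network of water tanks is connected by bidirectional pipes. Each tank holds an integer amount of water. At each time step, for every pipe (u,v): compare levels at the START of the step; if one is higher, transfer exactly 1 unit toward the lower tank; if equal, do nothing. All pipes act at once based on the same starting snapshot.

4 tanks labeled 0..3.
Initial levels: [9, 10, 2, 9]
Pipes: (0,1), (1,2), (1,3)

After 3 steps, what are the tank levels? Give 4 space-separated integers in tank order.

Answer: 8 9 5 8

Derivation:
Step 1: flows [1->0,1->2,1->3] -> levels [10 7 3 10]
Step 2: flows [0->1,1->2,3->1] -> levels [9 8 4 9]
Step 3: flows [0->1,1->2,3->1] -> levels [8 9 5 8]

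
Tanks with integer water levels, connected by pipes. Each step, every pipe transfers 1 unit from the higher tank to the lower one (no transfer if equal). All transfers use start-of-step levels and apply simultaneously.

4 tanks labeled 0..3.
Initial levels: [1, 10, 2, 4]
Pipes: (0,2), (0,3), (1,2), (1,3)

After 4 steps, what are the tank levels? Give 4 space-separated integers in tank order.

Answer: 3 4 5 5

Derivation:
Step 1: flows [2->0,3->0,1->2,1->3] -> levels [3 8 2 4]
Step 2: flows [0->2,3->0,1->2,1->3] -> levels [3 6 4 4]
Step 3: flows [2->0,3->0,1->2,1->3] -> levels [5 4 4 4]
Step 4: flows [0->2,0->3,1=2,1=3] -> levels [3 4 5 5]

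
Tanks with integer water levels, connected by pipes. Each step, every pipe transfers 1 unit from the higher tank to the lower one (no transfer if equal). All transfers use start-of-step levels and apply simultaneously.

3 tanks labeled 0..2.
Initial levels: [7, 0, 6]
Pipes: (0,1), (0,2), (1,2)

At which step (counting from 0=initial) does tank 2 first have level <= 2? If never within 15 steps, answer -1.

Step 1: flows [0->1,0->2,2->1] -> levels [5 2 6]
Step 2: flows [0->1,2->0,2->1] -> levels [5 4 4]
Step 3: flows [0->1,0->2,1=2] -> levels [3 5 5]
Step 4: flows [1->0,2->0,1=2] -> levels [5 4 4]
  -> period-2 cycle (repeats step 2); tank 2 never drops to <=2
Tank 2 never reaches <=2 within 15 steps

Answer: -1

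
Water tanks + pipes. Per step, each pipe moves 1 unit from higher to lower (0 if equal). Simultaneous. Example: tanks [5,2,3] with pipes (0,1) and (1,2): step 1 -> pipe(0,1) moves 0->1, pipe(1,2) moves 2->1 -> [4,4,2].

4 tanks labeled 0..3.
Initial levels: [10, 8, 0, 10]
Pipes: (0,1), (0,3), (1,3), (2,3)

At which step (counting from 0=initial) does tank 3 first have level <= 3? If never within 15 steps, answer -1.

Step 1: flows [0->1,0=3,3->1,3->2] -> levels [9 10 1 8]
Step 2: flows [1->0,0->3,1->3,3->2] -> levels [9 8 2 9]
Step 3: flows [0->1,0=3,3->1,3->2] -> levels [8 10 3 7]
Step 4: flows [1->0,0->3,1->3,3->2] -> levels [8 8 4 8]
Step 5: flows [0=1,0=3,1=3,3->2] -> levels [8 8 5 7]
Step 6: flows [0=1,0->3,1->3,3->2] -> levels [7 7 6 8]
Step 7: flows [0=1,3->0,3->1,3->2] -> levels [8 8 7 5]
Step 8: flows [0=1,0->3,1->3,2->3] -> levels [7 7 6 8]
  -> period-2 cycle (repeats step 6); tank 3 never drops to <=3
Tank 3 never reaches <=3 within 15 steps

Answer: -1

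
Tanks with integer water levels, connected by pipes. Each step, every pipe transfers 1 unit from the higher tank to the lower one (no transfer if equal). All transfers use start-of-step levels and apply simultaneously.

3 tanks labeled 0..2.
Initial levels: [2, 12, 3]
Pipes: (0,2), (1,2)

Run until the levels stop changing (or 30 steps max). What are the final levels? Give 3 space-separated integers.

Step 1: flows [2->0,1->2] -> levels [3 11 3]
Step 2: flows [0=2,1->2] -> levels [3 10 4]
Step 3: flows [2->0,1->2] -> levels [4 9 4]
Step 4: flows [0=2,1->2] -> levels [4 8 5]
Step 5: flows [2->0,1->2] -> levels [5 7 5]
Step 6: flows [0=2,1->2] -> levels [5 6 6]
Step 7: flows [2->0,1=2] -> levels [6 6 5]
Step 8: flows [0->2,1->2] -> levels [5 5 7]
Step 9: flows [2->0,2->1] -> levels [6 6 5]
  -> period-2 cycle: step 9 state = step 7 state; never stabilizes
  -> state at step 30: (30-7) mod 2 = 1, same as step 8 -> [5 5 7]

Answer: 5 5 7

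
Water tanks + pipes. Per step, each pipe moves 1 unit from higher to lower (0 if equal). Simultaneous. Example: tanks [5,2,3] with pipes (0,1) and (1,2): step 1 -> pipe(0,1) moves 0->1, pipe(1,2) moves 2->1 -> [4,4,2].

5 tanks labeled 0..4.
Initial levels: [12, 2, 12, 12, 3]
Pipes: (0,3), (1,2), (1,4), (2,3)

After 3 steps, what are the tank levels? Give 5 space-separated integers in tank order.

Step 1: flows [0=3,2->1,4->1,2=3] -> levels [12 4 11 12 2]
Step 2: flows [0=3,2->1,1->4,3->2] -> levels [12 4 11 11 3]
Step 3: flows [0->3,2->1,1->4,2=3] -> levels [11 4 10 12 4]

Answer: 11 4 10 12 4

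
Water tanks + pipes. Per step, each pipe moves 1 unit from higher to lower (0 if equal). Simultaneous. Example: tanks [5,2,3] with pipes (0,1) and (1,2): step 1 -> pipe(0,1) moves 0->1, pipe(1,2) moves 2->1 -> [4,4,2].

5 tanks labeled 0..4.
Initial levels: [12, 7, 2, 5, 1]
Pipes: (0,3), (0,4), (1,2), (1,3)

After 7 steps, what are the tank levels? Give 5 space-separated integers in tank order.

Answer: 4 4 6 7 6

Derivation:
Step 1: flows [0->3,0->4,1->2,1->3] -> levels [10 5 3 7 2]
Step 2: flows [0->3,0->4,1->2,3->1] -> levels [8 5 4 7 3]
Step 3: flows [0->3,0->4,1->2,3->1] -> levels [6 5 5 7 4]
Step 4: flows [3->0,0->4,1=2,3->1] -> levels [6 6 5 5 5]
Step 5: flows [0->3,0->4,1->2,1->3] -> levels [4 4 6 7 6]
Step 6: flows [3->0,4->0,2->1,3->1] -> levels [6 6 5 5 5]
  -> period-2 cycle: step 6 state = step 4 state
  -> state at step 7: (7-4) mod 2 = 1, same as step 5 -> [4 4 6 7 6]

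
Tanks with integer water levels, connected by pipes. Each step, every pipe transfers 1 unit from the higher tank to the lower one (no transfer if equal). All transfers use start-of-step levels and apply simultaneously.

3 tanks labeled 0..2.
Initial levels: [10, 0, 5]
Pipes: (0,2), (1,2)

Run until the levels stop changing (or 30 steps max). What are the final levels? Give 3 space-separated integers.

Step 1: flows [0->2,2->1] -> levels [9 1 5]
Step 2: flows [0->2,2->1] -> levels [8 2 5]
Step 3: flows [0->2,2->1] -> levels [7 3 5]
Step 4: flows [0->2,2->1] -> levels [6 4 5]
Step 5: flows [0->2,2->1] -> levels [5 5 5]
Step 6: flows [0=2,1=2] -> levels [5 5 5]
  -> stable (no change)

Answer: 5 5 5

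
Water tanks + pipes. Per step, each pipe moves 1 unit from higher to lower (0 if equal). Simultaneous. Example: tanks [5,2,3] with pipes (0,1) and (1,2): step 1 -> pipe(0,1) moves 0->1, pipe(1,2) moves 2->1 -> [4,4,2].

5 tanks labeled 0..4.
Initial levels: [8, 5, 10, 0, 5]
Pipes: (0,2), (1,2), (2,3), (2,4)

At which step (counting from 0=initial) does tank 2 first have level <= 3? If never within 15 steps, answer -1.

Answer: -1

Derivation:
Step 1: flows [2->0,2->1,2->3,2->4] -> levels [9 6 6 1 6]
Step 2: flows [0->2,1=2,2->3,2=4] -> levels [8 6 6 2 6]
Step 3: flows [0->2,1=2,2->3,2=4] -> levels [7 6 6 3 6]
Step 4: flows [0->2,1=2,2->3,2=4] -> levels [6 6 6 4 6]
Step 5: flows [0=2,1=2,2->3,2=4] -> levels [6 6 5 5 6]
Step 6: flows [0->2,1->2,2=3,4->2] -> levels [5 5 8 5 5]
Step 7: flows [2->0,2->1,2->3,2->4] -> levels [6 6 4 6 6]
Step 8: flows [0->2,1->2,3->2,4->2] -> levels [5 5 8 5 5]
  -> period-2 cycle (repeats step 6); tank 2 never drops to <=3
Tank 2 never reaches <=3 within 15 steps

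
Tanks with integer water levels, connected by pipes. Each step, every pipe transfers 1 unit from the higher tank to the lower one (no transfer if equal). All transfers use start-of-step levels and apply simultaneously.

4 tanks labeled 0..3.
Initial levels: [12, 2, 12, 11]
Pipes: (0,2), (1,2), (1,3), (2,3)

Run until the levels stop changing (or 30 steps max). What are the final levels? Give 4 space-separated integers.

Answer: 10 10 8 9

Derivation:
Step 1: flows [0=2,2->1,3->1,2->3] -> levels [12 4 10 11]
Step 2: flows [0->2,2->1,3->1,3->2] -> levels [11 6 11 9]
Step 3: flows [0=2,2->1,3->1,2->3] -> levels [11 8 9 9]
Step 4: flows [0->2,2->1,3->1,2=3] -> levels [10 10 9 8]
Step 5: flows [0->2,1->2,1->3,2->3] -> levels [9 8 10 10]
Step 6: flows [2->0,2->1,3->1,2=3] -> levels [10 10 8 9]
Step 7: flows [0->2,1->2,1->3,3->2] -> levels [9 8 11 9]
Step 8: flows [2->0,2->1,3->1,2->3] -> levels [10 10 8 9]
  -> period-2 cycle: step 8 state = step 6 state; never stabilizes
  -> state at step 30: (30-6) mod 2 = 0, same as step 6 -> [10 10 8 9]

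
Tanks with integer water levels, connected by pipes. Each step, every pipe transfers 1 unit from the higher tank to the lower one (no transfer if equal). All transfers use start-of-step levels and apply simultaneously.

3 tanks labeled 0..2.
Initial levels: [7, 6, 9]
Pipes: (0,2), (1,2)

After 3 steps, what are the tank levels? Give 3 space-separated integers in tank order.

Answer: 8 8 6

Derivation:
Step 1: flows [2->0,2->1] -> levels [8 7 7]
Step 2: flows [0->2,1=2] -> levels [7 7 8]
Step 3: flows [2->0,2->1] -> levels [8 8 6]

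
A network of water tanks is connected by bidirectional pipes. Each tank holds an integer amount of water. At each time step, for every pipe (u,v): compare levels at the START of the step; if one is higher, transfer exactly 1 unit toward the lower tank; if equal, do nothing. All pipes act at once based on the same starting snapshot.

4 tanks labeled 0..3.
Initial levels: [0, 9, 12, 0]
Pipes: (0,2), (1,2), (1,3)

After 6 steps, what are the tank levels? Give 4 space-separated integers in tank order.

Step 1: flows [2->0,2->1,1->3] -> levels [1 9 10 1]
Step 2: flows [2->0,2->1,1->3] -> levels [2 9 8 2]
Step 3: flows [2->0,1->2,1->3] -> levels [3 7 8 3]
Step 4: flows [2->0,2->1,1->3] -> levels [4 7 6 4]
Step 5: flows [2->0,1->2,1->3] -> levels [5 5 6 5]
Step 6: flows [2->0,2->1,1=3] -> levels [6 6 4 5]

Answer: 6 6 4 5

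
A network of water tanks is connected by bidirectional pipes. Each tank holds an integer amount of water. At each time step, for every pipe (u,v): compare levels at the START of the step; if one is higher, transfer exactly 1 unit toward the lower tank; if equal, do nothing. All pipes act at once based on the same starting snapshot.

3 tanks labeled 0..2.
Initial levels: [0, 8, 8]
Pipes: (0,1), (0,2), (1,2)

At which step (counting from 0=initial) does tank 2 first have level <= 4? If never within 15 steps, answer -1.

Answer: -1

Derivation:
Step 1: flows [1->0,2->0,1=2] -> levels [2 7 7]
Step 2: flows [1->0,2->0,1=2] -> levels [4 6 6]
Step 3: flows [1->0,2->0,1=2] -> levels [6 5 5]
Step 4: flows [0->1,0->2,1=2] -> levels [4 6 6]
  -> period-2 cycle (repeats step 2); tank 2 never drops to <=4
Tank 2 never reaches <=4 within 15 steps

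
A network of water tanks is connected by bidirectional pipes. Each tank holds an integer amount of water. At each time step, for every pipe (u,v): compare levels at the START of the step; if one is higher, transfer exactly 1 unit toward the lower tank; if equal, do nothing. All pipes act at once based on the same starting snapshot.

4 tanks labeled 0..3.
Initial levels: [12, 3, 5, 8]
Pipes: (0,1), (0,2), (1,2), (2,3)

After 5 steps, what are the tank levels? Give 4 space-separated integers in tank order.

Answer: 6 8 7 7

Derivation:
Step 1: flows [0->1,0->2,2->1,3->2] -> levels [10 5 6 7]
Step 2: flows [0->1,0->2,2->1,3->2] -> levels [8 7 7 6]
Step 3: flows [0->1,0->2,1=2,2->3] -> levels [6 8 7 7]
Step 4: flows [1->0,2->0,1->2,2=3] -> levels [8 6 7 7]
Step 5: flows [0->1,0->2,2->1,2=3] -> levels [6 8 7 7]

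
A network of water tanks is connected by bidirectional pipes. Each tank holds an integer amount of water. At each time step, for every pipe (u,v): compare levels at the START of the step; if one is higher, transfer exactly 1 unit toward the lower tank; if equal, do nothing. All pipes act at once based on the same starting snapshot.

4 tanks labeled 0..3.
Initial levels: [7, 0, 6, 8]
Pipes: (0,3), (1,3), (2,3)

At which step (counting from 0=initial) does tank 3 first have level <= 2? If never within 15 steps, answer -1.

Answer: -1

Derivation:
Step 1: flows [3->0,3->1,3->2] -> levels [8 1 7 5]
Step 2: flows [0->3,3->1,2->3] -> levels [7 2 6 6]
Step 3: flows [0->3,3->1,2=3] -> levels [6 3 6 6]
Step 4: flows [0=3,3->1,2=3] -> levels [6 4 6 5]
Step 5: flows [0->3,3->1,2->3] -> levels [5 5 5 6]
Step 6: flows [3->0,3->1,3->2] -> levels [6 6 6 3]
Step 7: flows [0->3,1->3,2->3] -> levels [5 5 5 6]
  -> period-2 cycle (repeats step 5); tank 3 never drops to <=2
Tank 3 never reaches <=2 within 15 steps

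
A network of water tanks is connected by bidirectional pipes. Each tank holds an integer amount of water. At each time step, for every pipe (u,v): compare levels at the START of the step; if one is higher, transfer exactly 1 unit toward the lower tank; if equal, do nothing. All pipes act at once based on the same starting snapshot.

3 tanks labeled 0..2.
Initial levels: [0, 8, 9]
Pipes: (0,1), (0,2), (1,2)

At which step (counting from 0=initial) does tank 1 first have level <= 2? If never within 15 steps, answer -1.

Answer: -1

Derivation:
Step 1: flows [1->0,2->0,2->1] -> levels [2 8 7]
Step 2: flows [1->0,2->0,1->2] -> levels [4 6 7]
Step 3: flows [1->0,2->0,2->1] -> levels [6 6 5]
Step 4: flows [0=1,0->2,1->2] -> levels [5 5 7]
Step 5: flows [0=1,2->0,2->1] -> levels [6 6 5]
  -> period-2 cycle (repeats step 3); tank 1 never drops to <=2
Tank 1 never reaches <=2 within 15 steps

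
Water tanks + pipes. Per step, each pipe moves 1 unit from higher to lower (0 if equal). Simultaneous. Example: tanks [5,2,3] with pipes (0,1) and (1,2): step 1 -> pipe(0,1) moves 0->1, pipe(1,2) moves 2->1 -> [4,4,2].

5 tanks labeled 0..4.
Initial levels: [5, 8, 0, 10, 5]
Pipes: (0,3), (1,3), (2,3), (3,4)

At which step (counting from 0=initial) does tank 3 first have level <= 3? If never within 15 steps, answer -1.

Step 1: flows [3->0,3->1,3->2,3->4] -> levels [6 9 1 6 6]
Step 2: flows [0=3,1->3,3->2,3=4] -> levels [6 8 2 6 6]
Step 3: flows [0=3,1->3,3->2,3=4] -> levels [6 7 3 6 6]
Step 4: flows [0=3,1->3,3->2,3=4] -> levels [6 6 4 6 6]
Step 5: flows [0=3,1=3,3->2,3=4] -> levels [6 6 5 5 6]
Step 6: flows [0->3,1->3,2=3,4->3] -> levels [5 5 5 8 5]
Step 7: flows [3->0,3->1,3->2,3->4] -> levels [6 6 6 4 6]
Step 8: flows [0->3,1->3,2->3,4->3] -> levels [5 5 5 8 5]
  -> period-2 cycle (repeats step 6); tank 3 never drops to <=3
Tank 3 never reaches <=3 within 15 steps

Answer: -1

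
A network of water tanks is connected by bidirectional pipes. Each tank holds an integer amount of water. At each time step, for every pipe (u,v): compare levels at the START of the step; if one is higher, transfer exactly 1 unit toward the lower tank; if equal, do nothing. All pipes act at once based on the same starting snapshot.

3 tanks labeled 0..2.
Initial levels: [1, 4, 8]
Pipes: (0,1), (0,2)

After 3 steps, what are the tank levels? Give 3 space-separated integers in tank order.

Answer: 4 4 5

Derivation:
Step 1: flows [1->0,2->0] -> levels [3 3 7]
Step 2: flows [0=1,2->0] -> levels [4 3 6]
Step 3: flows [0->1,2->0] -> levels [4 4 5]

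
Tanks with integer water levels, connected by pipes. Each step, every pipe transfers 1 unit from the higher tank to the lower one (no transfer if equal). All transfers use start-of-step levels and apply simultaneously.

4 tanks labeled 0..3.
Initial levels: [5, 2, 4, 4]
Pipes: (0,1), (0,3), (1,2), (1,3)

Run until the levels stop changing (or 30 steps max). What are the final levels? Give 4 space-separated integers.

Step 1: flows [0->1,0->3,2->1,3->1] -> levels [3 5 3 4]
Step 2: flows [1->0,3->0,1->2,1->3] -> levels [5 2 4 4]
  -> period-2 cycle: step 2 state = step 0 state; never stabilizes
  -> state at step 30: (30-0) mod 2 = 0, same as step 0 -> [5 2 4 4]

Answer: 5 2 4 4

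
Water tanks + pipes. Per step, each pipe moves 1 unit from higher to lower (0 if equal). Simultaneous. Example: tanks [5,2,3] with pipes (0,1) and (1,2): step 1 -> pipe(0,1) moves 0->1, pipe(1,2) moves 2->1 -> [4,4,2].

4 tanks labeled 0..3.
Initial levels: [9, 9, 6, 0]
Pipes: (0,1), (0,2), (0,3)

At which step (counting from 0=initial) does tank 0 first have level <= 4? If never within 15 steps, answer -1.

Step 1: flows [0=1,0->2,0->3] -> levels [7 9 7 1]
Step 2: flows [1->0,0=2,0->3] -> levels [7 8 7 2]
Step 3: flows [1->0,0=2,0->3] -> levels [7 7 7 3]
Step 4: flows [0=1,0=2,0->3] -> levels [6 7 7 4]
Step 5: flows [1->0,2->0,0->3] -> levels [7 6 6 5]
Step 6: flows [0->1,0->2,0->3] -> levels [4 7 7 6]
Tank 0 first reaches <=4 at step 6

Answer: 6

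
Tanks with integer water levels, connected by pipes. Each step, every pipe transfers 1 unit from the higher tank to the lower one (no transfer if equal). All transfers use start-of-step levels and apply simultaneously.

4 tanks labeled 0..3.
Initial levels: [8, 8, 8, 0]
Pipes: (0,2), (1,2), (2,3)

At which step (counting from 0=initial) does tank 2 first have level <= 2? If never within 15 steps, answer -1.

Step 1: flows [0=2,1=2,2->3] -> levels [8 8 7 1]
Step 2: flows [0->2,1->2,2->3] -> levels [7 7 8 2]
Step 3: flows [2->0,2->1,2->3] -> levels [8 8 5 3]
Step 4: flows [0->2,1->2,2->3] -> levels [7 7 6 4]
Step 5: flows [0->2,1->2,2->3] -> levels [6 6 7 5]
Step 6: flows [2->0,2->1,2->3] -> levels [7 7 4 6]
Step 7: flows [0->2,1->2,3->2] -> levels [6 6 7 5]
  -> period-2 cycle (repeats step 5); tank 2 never drops to <=2
Tank 2 never reaches <=2 within 15 steps

Answer: -1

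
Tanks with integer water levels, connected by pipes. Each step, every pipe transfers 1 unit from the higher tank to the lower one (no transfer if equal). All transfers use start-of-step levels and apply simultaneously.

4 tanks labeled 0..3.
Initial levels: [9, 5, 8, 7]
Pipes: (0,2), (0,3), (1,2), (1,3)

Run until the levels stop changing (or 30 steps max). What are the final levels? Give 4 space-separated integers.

Answer: 8 8 6 7

Derivation:
Step 1: flows [0->2,0->3,2->1,3->1] -> levels [7 7 8 7]
Step 2: flows [2->0,0=3,2->1,1=3] -> levels [8 8 6 7]
Step 3: flows [0->2,0->3,1->2,1->3] -> levels [6 6 8 9]
Step 4: flows [2->0,3->0,2->1,3->1] -> levels [8 8 6 7]
  -> period-2 cycle: step 4 state = step 2 state; never stabilizes
  -> state at step 30: (30-2) mod 2 = 0, same as step 2 -> [8 8 6 7]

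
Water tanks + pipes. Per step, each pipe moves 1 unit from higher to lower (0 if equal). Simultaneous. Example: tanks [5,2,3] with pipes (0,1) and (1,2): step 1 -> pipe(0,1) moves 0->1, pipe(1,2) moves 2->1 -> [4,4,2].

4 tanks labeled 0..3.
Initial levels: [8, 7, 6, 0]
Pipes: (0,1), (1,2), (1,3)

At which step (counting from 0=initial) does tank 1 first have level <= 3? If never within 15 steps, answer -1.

Step 1: flows [0->1,1->2,1->3] -> levels [7 6 7 1]
Step 2: flows [0->1,2->1,1->3] -> levels [6 7 6 2]
Step 3: flows [1->0,1->2,1->3] -> levels [7 4 7 3]
Step 4: flows [0->1,2->1,1->3] -> levels [6 5 6 4]
Step 5: flows [0->1,2->1,1->3] -> levels [5 6 5 5]
Step 6: flows [1->0,1->2,1->3] -> levels [6 3 6 6]
Tank 1 first reaches <=3 at step 6

Answer: 6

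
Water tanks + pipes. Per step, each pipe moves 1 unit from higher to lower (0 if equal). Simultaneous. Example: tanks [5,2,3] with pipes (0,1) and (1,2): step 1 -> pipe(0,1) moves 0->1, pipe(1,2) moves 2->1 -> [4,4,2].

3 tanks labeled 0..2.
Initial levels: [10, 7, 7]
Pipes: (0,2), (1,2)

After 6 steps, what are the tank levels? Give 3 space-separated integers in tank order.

Answer: 8 8 8

Derivation:
Step 1: flows [0->2,1=2] -> levels [9 7 8]
Step 2: flows [0->2,2->1] -> levels [8 8 8]
Step 3: flows [0=2,1=2] -> levels [8 8 8]
  -> stable; steps 4..6 unchanged -> [8 8 8]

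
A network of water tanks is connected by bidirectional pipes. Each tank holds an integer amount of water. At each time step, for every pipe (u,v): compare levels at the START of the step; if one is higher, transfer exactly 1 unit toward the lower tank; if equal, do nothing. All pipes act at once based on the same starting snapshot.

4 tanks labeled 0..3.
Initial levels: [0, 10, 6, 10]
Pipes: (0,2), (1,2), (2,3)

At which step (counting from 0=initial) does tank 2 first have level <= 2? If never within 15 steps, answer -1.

Step 1: flows [2->0,1->2,3->2] -> levels [1 9 7 9]
Step 2: flows [2->0,1->2,3->2] -> levels [2 8 8 8]
Step 3: flows [2->0,1=2,2=3] -> levels [3 8 7 8]
Step 4: flows [2->0,1->2,3->2] -> levels [4 7 8 7]
Step 5: flows [2->0,2->1,2->3] -> levels [5 8 5 8]
Step 6: flows [0=2,1->2,3->2] -> levels [5 7 7 7]
Step 7: flows [2->0,1=2,2=3] -> levels [6 7 6 7]
Step 8: flows [0=2,1->2,3->2] -> levels [6 6 8 6]
Step 9: flows [2->0,2->1,2->3] -> levels [7 7 5 7]
Step 10: flows [0->2,1->2,3->2] -> levels [6 6 8 6]
  -> period-2 cycle (repeats step 8); tank 2 never drops to <=2
Tank 2 never reaches <=2 within 15 steps

Answer: -1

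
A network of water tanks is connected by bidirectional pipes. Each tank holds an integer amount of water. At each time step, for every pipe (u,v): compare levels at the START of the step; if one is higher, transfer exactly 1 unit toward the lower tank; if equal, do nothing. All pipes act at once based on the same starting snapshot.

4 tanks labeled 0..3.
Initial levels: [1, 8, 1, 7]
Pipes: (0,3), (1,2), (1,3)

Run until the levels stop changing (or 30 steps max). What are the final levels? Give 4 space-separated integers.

Answer: 5 5 4 3

Derivation:
Step 1: flows [3->0,1->2,1->3] -> levels [2 6 2 7]
Step 2: flows [3->0,1->2,3->1] -> levels [3 6 3 5]
Step 3: flows [3->0,1->2,1->3] -> levels [4 4 4 5]
Step 4: flows [3->0,1=2,3->1] -> levels [5 5 4 3]
Step 5: flows [0->3,1->2,1->3] -> levels [4 3 5 5]
Step 6: flows [3->0,2->1,3->1] -> levels [5 5 4 3]
  -> period-2 cycle: step 6 state = step 4 state; never stabilizes
  -> state at step 30: (30-4) mod 2 = 0, same as step 4 -> [5 5 4 3]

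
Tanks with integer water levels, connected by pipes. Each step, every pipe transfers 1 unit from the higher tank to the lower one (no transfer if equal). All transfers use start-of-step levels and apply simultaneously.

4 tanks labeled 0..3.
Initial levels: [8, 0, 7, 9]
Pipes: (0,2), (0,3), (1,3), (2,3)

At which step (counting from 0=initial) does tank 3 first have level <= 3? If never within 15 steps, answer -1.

Step 1: flows [0->2,3->0,3->1,3->2] -> levels [8 1 9 6]
Step 2: flows [2->0,0->3,3->1,2->3] -> levels [8 2 7 7]
Step 3: flows [0->2,0->3,3->1,2=3] -> levels [6 3 8 7]
Step 4: flows [2->0,3->0,3->1,2->3] -> levels [8 4 6 6]
Step 5: flows [0->2,0->3,3->1,2=3] -> levels [6 5 7 6]
Step 6: flows [2->0,0=3,3->1,2->3] -> levels [7 6 5 6]
Step 7: flows [0->2,0->3,1=3,3->2] -> levels [5 6 7 6]
Step 8: flows [2->0,3->0,1=3,2->3] -> levels [7 6 5 6]
  -> period-2 cycle (repeats step 6); tank 3 never drops to <=3
Tank 3 never reaches <=3 within 15 steps

Answer: -1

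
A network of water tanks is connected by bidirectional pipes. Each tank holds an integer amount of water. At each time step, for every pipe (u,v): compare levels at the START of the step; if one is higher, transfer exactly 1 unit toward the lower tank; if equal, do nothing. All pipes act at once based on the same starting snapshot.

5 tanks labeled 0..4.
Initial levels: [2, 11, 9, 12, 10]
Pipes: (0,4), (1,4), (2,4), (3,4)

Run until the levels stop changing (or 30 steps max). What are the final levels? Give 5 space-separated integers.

Answer: 7 9 9 9 10

Derivation:
Step 1: flows [4->0,1->4,4->2,3->4] -> levels [3 10 10 11 10]
Step 2: flows [4->0,1=4,2=4,3->4] -> levels [4 10 10 10 10]
Step 3: flows [4->0,1=4,2=4,3=4] -> levels [5 10 10 10 9]
Step 4: flows [4->0,1->4,2->4,3->4] -> levels [6 9 9 9 11]
Step 5: flows [4->0,4->1,4->2,4->3] -> levels [7 10 10 10 7]
Step 6: flows [0=4,1->4,2->4,3->4] -> levels [7 9 9 9 10]
Step 7: flows [4->0,4->1,4->2,4->3] -> levels [8 10 10 10 6]
Step 8: flows [0->4,1->4,2->4,3->4] -> levels [7 9 9 9 10]
  -> period-2 cycle: step 8 state = step 6 state; never stabilizes
  -> state at step 30: (30-6) mod 2 = 0, same as step 6 -> [7 9 9 9 10]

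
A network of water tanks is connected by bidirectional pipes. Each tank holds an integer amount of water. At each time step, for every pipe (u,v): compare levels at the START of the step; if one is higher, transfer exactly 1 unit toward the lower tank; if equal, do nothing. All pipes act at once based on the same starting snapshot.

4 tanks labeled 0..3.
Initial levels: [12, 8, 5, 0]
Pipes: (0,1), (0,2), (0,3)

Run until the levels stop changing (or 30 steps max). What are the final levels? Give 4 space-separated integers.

Answer: 7 6 6 6

Derivation:
Step 1: flows [0->1,0->2,0->3] -> levels [9 9 6 1]
Step 2: flows [0=1,0->2,0->3] -> levels [7 9 7 2]
Step 3: flows [1->0,0=2,0->3] -> levels [7 8 7 3]
Step 4: flows [1->0,0=2,0->3] -> levels [7 7 7 4]
Step 5: flows [0=1,0=2,0->3] -> levels [6 7 7 5]
Step 6: flows [1->0,2->0,0->3] -> levels [7 6 6 6]
Step 7: flows [0->1,0->2,0->3] -> levels [4 7 7 7]
Step 8: flows [1->0,2->0,3->0] -> levels [7 6 6 6]
  -> period-2 cycle: step 8 state = step 6 state; never stabilizes
  -> state at step 30: (30-6) mod 2 = 0, same as step 6 -> [7 6 6 6]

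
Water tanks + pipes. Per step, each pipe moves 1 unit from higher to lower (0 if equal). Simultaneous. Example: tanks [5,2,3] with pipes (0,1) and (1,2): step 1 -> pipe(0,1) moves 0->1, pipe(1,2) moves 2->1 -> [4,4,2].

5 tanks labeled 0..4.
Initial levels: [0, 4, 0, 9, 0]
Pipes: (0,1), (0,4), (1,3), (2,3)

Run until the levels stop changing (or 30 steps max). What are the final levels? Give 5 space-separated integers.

Step 1: flows [1->0,0=4,3->1,3->2] -> levels [1 4 1 7 0]
Step 2: flows [1->0,0->4,3->1,3->2] -> levels [1 4 2 5 1]
Step 3: flows [1->0,0=4,3->1,3->2] -> levels [2 4 3 3 1]
Step 4: flows [1->0,0->4,1->3,2=3] -> levels [2 2 3 4 2]
Step 5: flows [0=1,0=4,3->1,3->2] -> levels [2 3 4 2 2]
Step 6: flows [1->0,0=4,1->3,2->3] -> levels [3 1 3 4 2]
Step 7: flows [0->1,0->4,3->1,3->2] -> levels [1 3 4 2 3]
Step 8: flows [1->0,4->0,1->3,2->3] -> levels [3 1 3 4 2]
  -> period-2 cycle: step 8 state = step 6 state; never stabilizes
  -> state at step 30: (30-6) mod 2 = 0, same as step 6 -> [3 1 3 4 2]

Answer: 3 1 3 4 2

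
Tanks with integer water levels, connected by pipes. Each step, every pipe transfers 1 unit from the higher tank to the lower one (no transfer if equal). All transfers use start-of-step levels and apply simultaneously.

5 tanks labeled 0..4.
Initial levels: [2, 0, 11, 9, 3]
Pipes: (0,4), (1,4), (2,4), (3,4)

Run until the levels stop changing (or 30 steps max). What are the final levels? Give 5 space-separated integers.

Step 1: flows [4->0,4->1,2->4,3->4] -> levels [3 1 10 8 3]
Step 2: flows [0=4,4->1,2->4,3->4] -> levels [3 2 9 7 4]
Step 3: flows [4->0,4->1,2->4,3->4] -> levels [4 3 8 6 4]
Step 4: flows [0=4,4->1,2->4,3->4] -> levels [4 4 7 5 5]
Step 5: flows [4->0,4->1,2->4,3=4] -> levels [5 5 6 5 4]
Step 6: flows [0->4,1->4,2->4,3->4] -> levels [4 4 5 4 8]
Step 7: flows [4->0,4->1,4->2,4->3] -> levels [5 5 6 5 4]
  -> period-2 cycle: step 7 state = step 5 state; never stabilizes
  -> state at step 30: (30-5) mod 2 = 1, same as step 6 -> [4 4 5 4 8]

Answer: 4 4 5 4 8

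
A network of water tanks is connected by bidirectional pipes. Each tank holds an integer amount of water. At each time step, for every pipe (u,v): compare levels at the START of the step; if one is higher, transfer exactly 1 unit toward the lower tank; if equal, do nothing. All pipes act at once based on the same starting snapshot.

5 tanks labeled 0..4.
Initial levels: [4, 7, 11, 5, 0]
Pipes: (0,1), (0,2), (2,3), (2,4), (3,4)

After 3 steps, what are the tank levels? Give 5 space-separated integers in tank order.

Step 1: flows [1->0,2->0,2->3,2->4,3->4] -> levels [6 6 8 5 2]
Step 2: flows [0=1,2->0,2->3,2->4,3->4] -> levels [7 6 5 5 4]
Step 3: flows [0->1,0->2,2=3,2->4,3->4] -> levels [5 7 5 4 6]

Answer: 5 7 5 4 6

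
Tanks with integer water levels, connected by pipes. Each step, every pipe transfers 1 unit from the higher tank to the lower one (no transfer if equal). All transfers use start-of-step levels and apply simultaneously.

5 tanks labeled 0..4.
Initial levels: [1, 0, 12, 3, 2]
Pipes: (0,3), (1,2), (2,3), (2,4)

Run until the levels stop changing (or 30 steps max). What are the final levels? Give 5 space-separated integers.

Answer: 4 3 5 2 4

Derivation:
Step 1: flows [3->0,2->1,2->3,2->4] -> levels [2 1 9 3 3]
Step 2: flows [3->0,2->1,2->3,2->4] -> levels [3 2 6 3 4]
Step 3: flows [0=3,2->1,2->3,2->4] -> levels [3 3 3 4 5]
Step 4: flows [3->0,1=2,3->2,4->2] -> levels [4 3 5 2 4]
Step 5: flows [0->3,2->1,2->3,2->4] -> levels [3 4 2 4 5]
Step 6: flows [3->0,1->2,3->2,4->2] -> levels [4 3 5 2 4]
  -> period-2 cycle: step 6 state = step 4 state; never stabilizes
  -> state at step 30: (30-4) mod 2 = 0, same as step 4 -> [4 3 5 2 4]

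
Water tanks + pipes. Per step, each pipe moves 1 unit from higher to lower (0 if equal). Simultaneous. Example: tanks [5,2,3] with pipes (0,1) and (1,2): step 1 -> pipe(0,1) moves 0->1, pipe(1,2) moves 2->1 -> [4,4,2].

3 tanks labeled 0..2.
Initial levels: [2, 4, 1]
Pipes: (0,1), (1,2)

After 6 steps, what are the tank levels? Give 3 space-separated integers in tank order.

Step 1: flows [1->0,1->2] -> levels [3 2 2]
Step 2: flows [0->1,1=2] -> levels [2 3 2]
Step 3: flows [1->0,1->2] -> levels [3 1 3]
Step 4: flows [0->1,2->1] -> levels [2 3 2]
  -> period-2 cycle: step 4 state = step 2 state
  -> state at step 6: (6-2) mod 2 = 0, same as step 2 -> [2 3 2]

Answer: 2 3 2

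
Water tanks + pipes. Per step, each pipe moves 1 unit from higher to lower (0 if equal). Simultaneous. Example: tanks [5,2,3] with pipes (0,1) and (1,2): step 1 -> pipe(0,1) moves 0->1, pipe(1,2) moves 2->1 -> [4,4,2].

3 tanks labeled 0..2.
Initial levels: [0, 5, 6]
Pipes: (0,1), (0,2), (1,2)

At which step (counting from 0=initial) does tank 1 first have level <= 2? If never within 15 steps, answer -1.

Step 1: flows [1->0,2->0,2->1] -> levels [2 5 4]
Step 2: flows [1->0,2->0,1->2] -> levels [4 3 4]
Step 3: flows [0->1,0=2,2->1] -> levels [3 5 3]
Step 4: flows [1->0,0=2,1->2] -> levels [4 3 4]
  -> period-2 cycle (repeats step 2); tank 1 never drops to <=2
Tank 1 never reaches <=2 within 15 steps

Answer: -1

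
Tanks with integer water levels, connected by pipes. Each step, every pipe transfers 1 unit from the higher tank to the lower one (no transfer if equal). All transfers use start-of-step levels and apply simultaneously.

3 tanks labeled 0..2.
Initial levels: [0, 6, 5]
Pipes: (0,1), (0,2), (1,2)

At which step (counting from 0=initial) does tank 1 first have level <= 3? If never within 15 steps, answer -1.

Answer: 3

Derivation:
Step 1: flows [1->0,2->0,1->2] -> levels [2 4 5]
Step 2: flows [1->0,2->0,2->1] -> levels [4 4 3]
Step 3: flows [0=1,0->2,1->2] -> levels [3 3 5]
Tank 1 first reaches <=3 at step 3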